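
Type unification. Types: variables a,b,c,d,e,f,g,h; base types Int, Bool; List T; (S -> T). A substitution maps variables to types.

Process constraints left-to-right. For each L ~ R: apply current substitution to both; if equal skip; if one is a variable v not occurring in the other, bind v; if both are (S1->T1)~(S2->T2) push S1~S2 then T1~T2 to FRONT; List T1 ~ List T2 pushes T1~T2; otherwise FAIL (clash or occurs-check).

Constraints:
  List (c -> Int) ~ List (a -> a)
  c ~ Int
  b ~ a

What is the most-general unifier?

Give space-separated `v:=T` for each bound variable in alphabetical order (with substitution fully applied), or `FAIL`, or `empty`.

Answer: a:=Int b:=Int c:=Int

Derivation:
step 1: unify List (c -> Int) ~ List (a -> a)  [subst: {-} | 2 pending]
  -> decompose List: push (c -> Int)~(a -> a)
step 2: unify (c -> Int) ~ (a -> a)  [subst: {-} | 2 pending]
  -> decompose arrow: push c~a, Int~a
step 3: unify c ~ a  [subst: {-} | 3 pending]
  bind c := a
step 4: unify Int ~ a  [subst: {c:=a} | 2 pending]
  bind a := Int
step 5: unify Int ~ Int  [subst: {c:=a, a:=Int} | 1 pending]
  -> identical, skip
step 6: unify b ~ Int  [subst: {c:=a, a:=Int} | 0 pending]
  bind b := Int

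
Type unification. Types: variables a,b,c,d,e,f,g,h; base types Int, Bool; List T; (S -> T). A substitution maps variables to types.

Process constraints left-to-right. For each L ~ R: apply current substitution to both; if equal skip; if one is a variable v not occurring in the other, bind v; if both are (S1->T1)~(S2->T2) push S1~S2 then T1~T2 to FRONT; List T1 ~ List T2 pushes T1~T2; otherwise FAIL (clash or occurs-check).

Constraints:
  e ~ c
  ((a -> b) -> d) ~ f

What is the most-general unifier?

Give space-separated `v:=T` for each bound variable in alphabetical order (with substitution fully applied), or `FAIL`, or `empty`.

Answer: e:=c f:=((a -> b) -> d)

Derivation:
step 1: unify e ~ c  [subst: {-} | 1 pending]
  bind e := c
step 2: unify ((a -> b) -> d) ~ f  [subst: {e:=c} | 0 pending]
  bind f := ((a -> b) -> d)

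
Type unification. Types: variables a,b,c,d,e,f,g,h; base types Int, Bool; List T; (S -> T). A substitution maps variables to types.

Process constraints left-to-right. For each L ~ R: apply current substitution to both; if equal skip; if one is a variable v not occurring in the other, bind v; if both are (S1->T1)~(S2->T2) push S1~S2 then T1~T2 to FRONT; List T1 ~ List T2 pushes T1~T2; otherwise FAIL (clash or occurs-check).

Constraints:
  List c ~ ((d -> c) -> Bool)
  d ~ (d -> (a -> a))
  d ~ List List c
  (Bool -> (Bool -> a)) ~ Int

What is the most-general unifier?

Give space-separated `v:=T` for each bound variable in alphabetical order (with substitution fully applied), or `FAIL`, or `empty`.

step 1: unify List c ~ ((d -> c) -> Bool)  [subst: {-} | 3 pending]
  clash: List c vs ((d -> c) -> Bool)

Answer: FAIL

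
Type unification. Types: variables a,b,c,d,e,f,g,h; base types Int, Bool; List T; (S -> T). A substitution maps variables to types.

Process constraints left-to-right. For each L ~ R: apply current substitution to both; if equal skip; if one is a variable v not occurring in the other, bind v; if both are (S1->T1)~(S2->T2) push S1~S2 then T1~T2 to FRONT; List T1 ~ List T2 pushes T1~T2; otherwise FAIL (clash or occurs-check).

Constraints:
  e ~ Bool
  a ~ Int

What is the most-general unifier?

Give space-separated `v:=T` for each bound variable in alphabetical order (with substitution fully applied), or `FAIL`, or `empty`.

step 1: unify e ~ Bool  [subst: {-} | 1 pending]
  bind e := Bool
step 2: unify a ~ Int  [subst: {e:=Bool} | 0 pending]
  bind a := Int

Answer: a:=Int e:=Bool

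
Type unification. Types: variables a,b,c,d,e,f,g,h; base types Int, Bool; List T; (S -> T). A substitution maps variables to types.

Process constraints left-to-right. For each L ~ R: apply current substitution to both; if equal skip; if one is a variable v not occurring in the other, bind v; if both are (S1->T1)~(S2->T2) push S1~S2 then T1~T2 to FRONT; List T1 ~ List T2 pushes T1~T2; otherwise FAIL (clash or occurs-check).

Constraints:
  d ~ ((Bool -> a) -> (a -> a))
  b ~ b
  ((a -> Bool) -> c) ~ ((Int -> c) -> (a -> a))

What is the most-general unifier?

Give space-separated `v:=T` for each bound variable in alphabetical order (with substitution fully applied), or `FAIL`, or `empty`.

Answer: FAIL

Derivation:
step 1: unify d ~ ((Bool -> a) -> (a -> a))  [subst: {-} | 2 pending]
  bind d := ((Bool -> a) -> (a -> a))
step 2: unify b ~ b  [subst: {d:=((Bool -> a) -> (a -> a))} | 1 pending]
  -> identical, skip
step 3: unify ((a -> Bool) -> c) ~ ((Int -> c) -> (a -> a))  [subst: {d:=((Bool -> a) -> (a -> a))} | 0 pending]
  -> decompose arrow: push (a -> Bool)~(Int -> c), c~(a -> a)
step 4: unify (a -> Bool) ~ (Int -> c)  [subst: {d:=((Bool -> a) -> (a -> a))} | 1 pending]
  -> decompose arrow: push a~Int, Bool~c
step 5: unify a ~ Int  [subst: {d:=((Bool -> a) -> (a -> a))} | 2 pending]
  bind a := Int
step 6: unify Bool ~ c  [subst: {d:=((Bool -> a) -> (a -> a)), a:=Int} | 1 pending]
  bind c := Bool
step 7: unify Bool ~ (Int -> Int)  [subst: {d:=((Bool -> a) -> (a -> a)), a:=Int, c:=Bool} | 0 pending]
  clash: Bool vs (Int -> Int)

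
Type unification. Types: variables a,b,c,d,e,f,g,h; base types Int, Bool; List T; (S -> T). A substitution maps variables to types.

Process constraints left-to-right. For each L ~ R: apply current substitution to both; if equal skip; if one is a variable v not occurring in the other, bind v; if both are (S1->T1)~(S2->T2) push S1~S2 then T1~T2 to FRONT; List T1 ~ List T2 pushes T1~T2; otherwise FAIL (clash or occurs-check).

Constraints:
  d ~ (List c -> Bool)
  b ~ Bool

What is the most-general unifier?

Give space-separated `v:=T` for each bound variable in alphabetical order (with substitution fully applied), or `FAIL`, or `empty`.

Answer: b:=Bool d:=(List c -> Bool)

Derivation:
step 1: unify d ~ (List c -> Bool)  [subst: {-} | 1 pending]
  bind d := (List c -> Bool)
step 2: unify b ~ Bool  [subst: {d:=(List c -> Bool)} | 0 pending]
  bind b := Bool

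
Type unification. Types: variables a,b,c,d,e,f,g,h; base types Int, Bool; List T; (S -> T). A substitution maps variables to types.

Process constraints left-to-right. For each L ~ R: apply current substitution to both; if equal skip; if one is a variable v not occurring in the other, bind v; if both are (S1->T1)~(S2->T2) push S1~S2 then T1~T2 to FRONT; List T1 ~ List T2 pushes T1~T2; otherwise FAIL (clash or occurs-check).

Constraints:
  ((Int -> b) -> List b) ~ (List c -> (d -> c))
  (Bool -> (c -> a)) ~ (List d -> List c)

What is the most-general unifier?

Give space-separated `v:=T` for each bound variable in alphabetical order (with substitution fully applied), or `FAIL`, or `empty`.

step 1: unify ((Int -> b) -> List b) ~ (List c -> (d -> c))  [subst: {-} | 1 pending]
  -> decompose arrow: push (Int -> b)~List c, List b~(d -> c)
step 2: unify (Int -> b) ~ List c  [subst: {-} | 2 pending]
  clash: (Int -> b) vs List c

Answer: FAIL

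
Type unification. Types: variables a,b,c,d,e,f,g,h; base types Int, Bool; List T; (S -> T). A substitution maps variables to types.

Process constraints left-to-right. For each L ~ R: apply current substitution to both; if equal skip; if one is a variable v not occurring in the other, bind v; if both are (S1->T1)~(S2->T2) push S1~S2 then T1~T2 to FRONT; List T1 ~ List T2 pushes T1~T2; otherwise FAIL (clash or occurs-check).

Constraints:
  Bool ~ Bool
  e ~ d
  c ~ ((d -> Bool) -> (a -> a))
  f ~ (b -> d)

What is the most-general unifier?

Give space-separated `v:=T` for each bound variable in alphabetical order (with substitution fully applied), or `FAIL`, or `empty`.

Answer: c:=((d -> Bool) -> (a -> a)) e:=d f:=(b -> d)

Derivation:
step 1: unify Bool ~ Bool  [subst: {-} | 3 pending]
  -> identical, skip
step 2: unify e ~ d  [subst: {-} | 2 pending]
  bind e := d
step 3: unify c ~ ((d -> Bool) -> (a -> a))  [subst: {e:=d} | 1 pending]
  bind c := ((d -> Bool) -> (a -> a))
step 4: unify f ~ (b -> d)  [subst: {e:=d, c:=((d -> Bool) -> (a -> a))} | 0 pending]
  bind f := (b -> d)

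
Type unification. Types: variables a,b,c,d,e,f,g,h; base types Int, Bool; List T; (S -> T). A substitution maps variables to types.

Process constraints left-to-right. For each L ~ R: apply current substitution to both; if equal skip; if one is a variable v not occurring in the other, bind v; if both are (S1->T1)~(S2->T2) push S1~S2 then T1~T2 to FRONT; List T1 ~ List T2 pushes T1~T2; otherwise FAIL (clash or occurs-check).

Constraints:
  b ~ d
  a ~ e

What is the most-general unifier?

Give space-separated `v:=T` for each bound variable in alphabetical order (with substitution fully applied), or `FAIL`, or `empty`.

step 1: unify b ~ d  [subst: {-} | 1 pending]
  bind b := d
step 2: unify a ~ e  [subst: {b:=d} | 0 pending]
  bind a := e

Answer: a:=e b:=d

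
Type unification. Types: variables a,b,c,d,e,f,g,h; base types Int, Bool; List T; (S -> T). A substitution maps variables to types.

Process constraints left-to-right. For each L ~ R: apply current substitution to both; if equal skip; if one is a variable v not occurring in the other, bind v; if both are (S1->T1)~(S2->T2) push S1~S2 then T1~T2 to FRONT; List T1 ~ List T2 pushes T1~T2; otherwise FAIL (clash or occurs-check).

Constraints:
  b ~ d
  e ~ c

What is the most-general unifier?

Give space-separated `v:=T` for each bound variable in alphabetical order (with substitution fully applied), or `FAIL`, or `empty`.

step 1: unify b ~ d  [subst: {-} | 1 pending]
  bind b := d
step 2: unify e ~ c  [subst: {b:=d} | 0 pending]
  bind e := c

Answer: b:=d e:=c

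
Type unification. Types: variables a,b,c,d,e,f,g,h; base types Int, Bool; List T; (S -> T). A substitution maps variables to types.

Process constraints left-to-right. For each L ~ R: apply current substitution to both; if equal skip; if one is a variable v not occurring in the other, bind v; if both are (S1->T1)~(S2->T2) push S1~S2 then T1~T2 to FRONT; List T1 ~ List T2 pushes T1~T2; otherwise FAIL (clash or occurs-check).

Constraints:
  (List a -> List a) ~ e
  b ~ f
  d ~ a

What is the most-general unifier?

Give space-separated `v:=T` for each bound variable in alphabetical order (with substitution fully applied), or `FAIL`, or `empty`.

Answer: b:=f d:=a e:=(List a -> List a)

Derivation:
step 1: unify (List a -> List a) ~ e  [subst: {-} | 2 pending]
  bind e := (List a -> List a)
step 2: unify b ~ f  [subst: {e:=(List a -> List a)} | 1 pending]
  bind b := f
step 3: unify d ~ a  [subst: {e:=(List a -> List a), b:=f} | 0 pending]
  bind d := a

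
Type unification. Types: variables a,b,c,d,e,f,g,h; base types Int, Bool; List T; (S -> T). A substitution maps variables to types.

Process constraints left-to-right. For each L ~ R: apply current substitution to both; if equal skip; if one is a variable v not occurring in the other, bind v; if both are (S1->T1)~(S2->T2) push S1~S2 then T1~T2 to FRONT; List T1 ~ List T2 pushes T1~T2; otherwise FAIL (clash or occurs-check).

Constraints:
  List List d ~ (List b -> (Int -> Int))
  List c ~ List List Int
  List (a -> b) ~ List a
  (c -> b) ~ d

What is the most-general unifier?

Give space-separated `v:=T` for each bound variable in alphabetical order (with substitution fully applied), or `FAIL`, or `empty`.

Answer: FAIL

Derivation:
step 1: unify List List d ~ (List b -> (Int -> Int))  [subst: {-} | 3 pending]
  clash: List List d vs (List b -> (Int -> Int))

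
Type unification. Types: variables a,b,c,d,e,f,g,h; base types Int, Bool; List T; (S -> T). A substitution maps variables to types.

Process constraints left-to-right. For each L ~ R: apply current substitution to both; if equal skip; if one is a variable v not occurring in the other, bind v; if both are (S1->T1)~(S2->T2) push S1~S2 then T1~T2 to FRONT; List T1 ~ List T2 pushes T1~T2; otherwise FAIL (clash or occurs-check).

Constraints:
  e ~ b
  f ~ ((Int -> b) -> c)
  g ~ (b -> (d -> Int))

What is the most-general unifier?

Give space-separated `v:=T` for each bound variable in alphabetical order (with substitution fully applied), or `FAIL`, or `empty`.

step 1: unify e ~ b  [subst: {-} | 2 pending]
  bind e := b
step 2: unify f ~ ((Int -> b) -> c)  [subst: {e:=b} | 1 pending]
  bind f := ((Int -> b) -> c)
step 3: unify g ~ (b -> (d -> Int))  [subst: {e:=b, f:=((Int -> b) -> c)} | 0 pending]
  bind g := (b -> (d -> Int))

Answer: e:=b f:=((Int -> b) -> c) g:=(b -> (d -> Int))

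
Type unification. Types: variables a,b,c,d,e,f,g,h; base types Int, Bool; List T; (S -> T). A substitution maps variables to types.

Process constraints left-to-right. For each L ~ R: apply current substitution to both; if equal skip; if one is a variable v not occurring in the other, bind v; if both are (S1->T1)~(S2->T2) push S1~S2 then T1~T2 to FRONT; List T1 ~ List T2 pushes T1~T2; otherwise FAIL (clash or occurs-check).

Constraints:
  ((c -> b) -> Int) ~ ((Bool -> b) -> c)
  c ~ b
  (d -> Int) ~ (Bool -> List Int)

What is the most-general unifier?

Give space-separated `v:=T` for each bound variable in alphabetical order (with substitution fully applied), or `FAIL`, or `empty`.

step 1: unify ((c -> b) -> Int) ~ ((Bool -> b) -> c)  [subst: {-} | 2 pending]
  -> decompose arrow: push (c -> b)~(Bool -> b), Int~c
step 2: unify (c -> b) ~ (Bool -> b)  [subst: {-} | 3 pending]
  -> decompose arrow: push c~Bool, b~b
step 3: unify c ~ Bool  [subst: {-} | 4 pending]
  bind c := Bool
step 4: unify b ~ b  [subst: {c:=Bool} | 3 pending]
  -> identical, skip
step 5: unify Int ~ Bool  [subst: {c:=Bool} | 2 pending]
  clash: Int vs Bool

Answer: FAIL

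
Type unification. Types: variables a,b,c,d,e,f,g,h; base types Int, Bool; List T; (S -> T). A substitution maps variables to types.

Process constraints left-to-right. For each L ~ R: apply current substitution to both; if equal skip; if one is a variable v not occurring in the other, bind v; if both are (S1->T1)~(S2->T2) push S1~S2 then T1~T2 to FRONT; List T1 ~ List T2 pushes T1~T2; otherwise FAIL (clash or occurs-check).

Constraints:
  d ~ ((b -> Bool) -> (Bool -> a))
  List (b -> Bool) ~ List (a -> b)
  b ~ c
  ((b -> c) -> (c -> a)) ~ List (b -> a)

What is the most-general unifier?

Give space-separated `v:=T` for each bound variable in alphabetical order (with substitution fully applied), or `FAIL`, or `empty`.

Answer: FAIL

Derivation:
step 1: unify d ~ ((b -> Bool) -> (Bool -> a))  [subst: {-} | 3 pending]
  bind d := ((b -> Bool) -> (Bool -> a))
step 2: unify List (b -> Bool) ~ List (a -> b)  [subst: {d:=((b -> Bool) -> (Bool -> a))} | 2 pending]
  -> decompose List: push (b -> Bool)~(a -> b)
step 3: unify (b -> Bool) ~ (a -> b)  [subst: {d:=((b -> Bool) -> (Bool -> a))} | 2 pending]
  -> decompose arrow: push b~a, Bool~b
step 4: unify b ~ a  [subst: {d:=((b -> Bool) -> (Bool -> a))} | 3 pending]
  bind b := a
step 5: unify Bool ~ a  [subst: {d:=((b -> Bool) -> (Bool -> a)), b:=a} | 2 pending]
  bind a := Bool
step 6: unify Bool ~ c  [subst: {d:=((b -> Bool) -> (Bool -> a)), b:=a, a:=Bool} | 1 pending]
  bind c := Bool
step 7: unify ((Bool -> Bool) -> (Bool -> Bool)) ~ List (Bool -> Bool)  [subst: {d:=((b -> Bool) -> (Bool -> a)), b:=a, a:=Bool, c:=Bool} | 0 pending]
  clash: ((Bool -> Bool) -> (Bool -> Bool)) vs List (Bool -> Bool)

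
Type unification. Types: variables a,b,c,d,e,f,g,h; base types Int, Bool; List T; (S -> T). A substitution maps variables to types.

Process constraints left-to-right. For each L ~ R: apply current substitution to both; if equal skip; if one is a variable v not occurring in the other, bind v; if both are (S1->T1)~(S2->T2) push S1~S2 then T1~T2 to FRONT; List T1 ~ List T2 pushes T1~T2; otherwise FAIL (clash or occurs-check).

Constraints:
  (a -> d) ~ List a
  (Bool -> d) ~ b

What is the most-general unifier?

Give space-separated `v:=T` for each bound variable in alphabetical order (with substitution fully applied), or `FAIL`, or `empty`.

Answer: FAIL

Derivation:
step 1: unify (a -> d) ~ List a  [subst: {-} | 1 pending]
  clash: (a -> d) vs List a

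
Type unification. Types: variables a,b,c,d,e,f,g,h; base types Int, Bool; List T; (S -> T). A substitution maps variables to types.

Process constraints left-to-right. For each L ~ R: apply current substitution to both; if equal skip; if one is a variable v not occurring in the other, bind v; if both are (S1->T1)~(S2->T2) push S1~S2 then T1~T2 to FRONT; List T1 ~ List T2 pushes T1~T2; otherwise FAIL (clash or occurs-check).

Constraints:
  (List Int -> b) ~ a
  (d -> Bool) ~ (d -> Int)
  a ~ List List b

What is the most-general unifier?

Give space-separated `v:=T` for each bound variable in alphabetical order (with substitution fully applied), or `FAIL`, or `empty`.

Answer: FAIL

Derivation:
step 1: unify (List Int -> b) ~ a  [subst: {-} | 2 pending]
  bind a := (List Int -> b)
step 2: unify (d -> Bool) ~ (d -> Int)  [subst: {a:=(List Int -> b)} | 1 pending]
  -> decompose arrow: push d~d, Bool~Int
step 3: unify d ~ d  [subst: {a:=(List Int -> b)} | 2 pending]
  -> identical, skip
step 4: unify Bool ~ Int  [subst: {a:=(List Int -> b)} | 1 pending]
  clash: Bool vs Int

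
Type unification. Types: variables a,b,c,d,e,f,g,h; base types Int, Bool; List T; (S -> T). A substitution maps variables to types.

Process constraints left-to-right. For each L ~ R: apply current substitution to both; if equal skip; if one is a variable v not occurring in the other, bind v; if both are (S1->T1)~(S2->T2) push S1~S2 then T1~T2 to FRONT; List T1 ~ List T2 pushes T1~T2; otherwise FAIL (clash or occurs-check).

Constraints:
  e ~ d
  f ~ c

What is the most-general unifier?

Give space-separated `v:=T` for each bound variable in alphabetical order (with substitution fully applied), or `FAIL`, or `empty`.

Answer: e:=d f:=c

Derivation:
step 1: unify e ~ d  [subst: {-} | 1 pending]
  bind e := d
step 2: unify f ~ c  [subst: {e:=d} | 0 pending]
  bind f := c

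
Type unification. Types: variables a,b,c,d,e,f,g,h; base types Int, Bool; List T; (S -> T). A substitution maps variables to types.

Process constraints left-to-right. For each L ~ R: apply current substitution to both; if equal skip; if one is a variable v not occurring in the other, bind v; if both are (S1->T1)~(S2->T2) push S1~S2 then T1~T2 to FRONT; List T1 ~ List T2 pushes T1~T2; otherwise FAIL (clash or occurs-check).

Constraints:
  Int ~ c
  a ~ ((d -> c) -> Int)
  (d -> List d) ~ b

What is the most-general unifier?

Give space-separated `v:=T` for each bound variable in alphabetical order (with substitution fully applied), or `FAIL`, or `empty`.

step 1: unify Int ~ c  [subst: {-} | 2 pending]
  bind c := Int
step 2: unify a ~ ((d -> Int) -> Int)  [subst: {c:=Int} | 1 pending]
  bind a := ((d -> Int) -> Int)
step 3: unify (d -> List d) ~ b  [subst: {c:=Int, a:=((d -> Int) -> Int)} | 0 pending]
  bind b := (d -> List d)

Answer: a:=((d -> Int) -> Int) b:=(d -> List d) c:=Int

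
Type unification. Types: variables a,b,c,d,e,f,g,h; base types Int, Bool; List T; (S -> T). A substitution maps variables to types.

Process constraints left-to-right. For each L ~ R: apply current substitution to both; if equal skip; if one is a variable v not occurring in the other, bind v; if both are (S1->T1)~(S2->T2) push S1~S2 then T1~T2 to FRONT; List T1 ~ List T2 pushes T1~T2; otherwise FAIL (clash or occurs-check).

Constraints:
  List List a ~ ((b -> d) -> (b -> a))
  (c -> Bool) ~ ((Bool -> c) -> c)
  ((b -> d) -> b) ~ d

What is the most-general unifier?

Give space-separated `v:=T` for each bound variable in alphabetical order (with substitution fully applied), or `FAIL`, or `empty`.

Answer: FAIL

Derivation:
step 1: unify List List a ~ ((b -> d) -> (b -> a))  [subst: {-} | 2 pending]
  clash: List List a vs ((b -> d) -> (b -> a))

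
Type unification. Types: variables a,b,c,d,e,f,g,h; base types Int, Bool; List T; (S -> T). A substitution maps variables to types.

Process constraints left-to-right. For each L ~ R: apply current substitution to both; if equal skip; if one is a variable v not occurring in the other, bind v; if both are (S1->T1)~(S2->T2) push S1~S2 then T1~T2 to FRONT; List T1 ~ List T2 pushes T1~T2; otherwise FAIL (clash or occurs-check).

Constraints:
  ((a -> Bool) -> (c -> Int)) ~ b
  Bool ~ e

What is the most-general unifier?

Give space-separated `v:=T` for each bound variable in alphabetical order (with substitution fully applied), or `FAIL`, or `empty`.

Answer: b:=((a -> Bool) -> (c -> Int)) e:=Bool

Derivation:
step 1: unify ((a -> Bool) -> (c -> Int)) ~ b  [subst: {-} | 1 pending]
  bind b := ((a -> Bool) -> (c -> Int))
step 2: unify Bool ~ e  [subst: {b:=((a -> Bool) -> (c -> Int))} | 0 pending]
  bind e := Bool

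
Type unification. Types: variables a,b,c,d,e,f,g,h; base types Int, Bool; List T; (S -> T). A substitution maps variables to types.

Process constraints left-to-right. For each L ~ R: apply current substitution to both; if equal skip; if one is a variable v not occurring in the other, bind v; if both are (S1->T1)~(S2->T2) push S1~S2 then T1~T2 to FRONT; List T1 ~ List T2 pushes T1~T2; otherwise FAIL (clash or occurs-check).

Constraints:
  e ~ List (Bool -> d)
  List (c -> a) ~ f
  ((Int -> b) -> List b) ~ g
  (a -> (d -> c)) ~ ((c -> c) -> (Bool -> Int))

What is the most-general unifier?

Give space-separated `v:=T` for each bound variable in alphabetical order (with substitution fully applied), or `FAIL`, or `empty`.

step 1: unify e ~ List (Bool -> d)  [subst: {-} | 3 pending]
  bind e := List (Bool -> d)
step 2: unify List (c -> a) ~ f  [subst: {e:=List (Bool -> d)} | 2 pending]
  bind f := List (c -> a)
step 3: unify ((Int -> b) -> List b) ~ g  [subst: {e:=List (Bool -> d), f:=List (c -> a)} | 1 pending]
  bind g := ((Int -> b) -> List b)
step 4: unify (a -> (d -> c)) ~ ((c -> c) -> (Bool -> Int))  [subst: {e:=List (Bool -> d), f:=List (c -> a), g:=((Int -> b) -> List b)} | 0 pending]
  -> decompose arrow: push a~(c -> c), (d -> c)~(Bool -> Int)
step 5: unify a ~ (c -> c)  [subst: {e:=List (Bool -> d), f:=List (c -> a), g:=((Int -> b) -> List b)} | 1 pending]
  bind a := (c -> c)
step 6: unify (d -> c) ~ (Bool -> Int)  [subst: {e:=List (Bool -> d), f:=List (c -> a), g:=((Int -> b) -> List b), a:=(c -> c)} | 0 pending]
  -> decompose arrow: push d~Bool, c~Int
step 7: unify d ~ Bool  [subst: {e:=List (Bool -> d), f:=List (c -> a), g:=((Int -> b) -> List b), a:=(c -> c)} | 1 pending]
  bind d := Bool
step 8: unify c ~ Int  [subst: {e:=List (Bool -> d), f:=List (c -> a), g:=((Int -> b) -> List b), a:=(c -> c), d:=Bool} | 0 pending]
  bind c := Int

Answer: a:=(Int -> Int) c:=Int d:=Bool e:=List (Bool -> Bool) f:=List (Int -> (Int -> Int)) g:=((Int -> b) -> List b)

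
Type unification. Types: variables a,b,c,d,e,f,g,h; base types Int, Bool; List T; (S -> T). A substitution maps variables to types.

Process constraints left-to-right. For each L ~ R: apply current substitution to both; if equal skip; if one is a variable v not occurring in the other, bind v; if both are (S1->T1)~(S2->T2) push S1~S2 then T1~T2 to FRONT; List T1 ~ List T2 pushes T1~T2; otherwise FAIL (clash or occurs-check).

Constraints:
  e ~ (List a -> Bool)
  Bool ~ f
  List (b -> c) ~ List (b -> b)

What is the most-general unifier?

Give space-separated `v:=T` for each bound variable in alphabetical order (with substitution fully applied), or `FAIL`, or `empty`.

Answer: c:=b e:=(List a -> Bool) f:=Bool

Derivation:
step 1: unify e ~ (List a -> Bool)  [subst: {-} | 2 pending]
  bind e := (List a -> Bool)
step 2: unify Bool ~ f  [subst: {e:=(List a -> Bool)} | 1 pending]
  bind f := Bool
step 3: unify List (b -> c) ~ List (b -> b)  [subst: {e:=(List a -> Bool), f:=Bool} | 0 pending]
  -> decompose List: push (b -> c)~(b -> b)
step 4: unify (b -> c) ~ (b -> b)  [subst: {e:=(List a -> Bool), f:=Bool} | 0 pending]
  -> decompose arrow: push b~b, c~b
step 5: unify b ~ b  [subst: {e:=(List a -> Bool), f:=Bool} | 1 pending]
  -> identical, skip
step 6: unify c ~ b  [subst: {e:=(List a -> Bool), f:=Bool} | 0 pending]
  bind c := b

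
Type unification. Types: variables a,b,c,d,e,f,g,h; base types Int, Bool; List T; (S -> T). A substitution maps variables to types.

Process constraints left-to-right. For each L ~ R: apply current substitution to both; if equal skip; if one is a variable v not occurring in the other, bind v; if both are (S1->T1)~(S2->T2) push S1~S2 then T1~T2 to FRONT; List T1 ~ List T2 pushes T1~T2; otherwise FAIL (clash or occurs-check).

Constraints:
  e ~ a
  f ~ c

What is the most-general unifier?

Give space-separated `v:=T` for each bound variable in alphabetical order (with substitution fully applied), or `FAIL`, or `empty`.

Answer: e:=a f:=c

Derivation:
step 1: unify e ~ a  [subst: {-} | 1 pending]
  bind e := a
step 2: unify f ~ c  [subst: {e:=a} | 0 pending]
  bind f := c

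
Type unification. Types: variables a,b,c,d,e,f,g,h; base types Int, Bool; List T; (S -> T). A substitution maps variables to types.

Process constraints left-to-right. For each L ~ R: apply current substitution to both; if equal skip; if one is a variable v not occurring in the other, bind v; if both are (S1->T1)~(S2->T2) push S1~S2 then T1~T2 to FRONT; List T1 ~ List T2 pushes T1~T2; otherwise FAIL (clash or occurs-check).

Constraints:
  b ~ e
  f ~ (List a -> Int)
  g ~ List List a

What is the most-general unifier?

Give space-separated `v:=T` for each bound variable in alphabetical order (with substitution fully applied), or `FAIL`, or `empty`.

Answer: b:=e f:=(List a -> Int) g:=List List a

Derivation:
step 1: unify b ~ e  [subst: {-} | 2 pending]
  bind b := e
step 2: unify f ~ (List a -> Int)  [subst: {b:=e} | 1 pending]
  bind f := (List a -> Int)
step 3: unify g ~ List List a  [subst: {b:=e, f:=(List a -> Int)} | 0 pending]
  bind g := List List a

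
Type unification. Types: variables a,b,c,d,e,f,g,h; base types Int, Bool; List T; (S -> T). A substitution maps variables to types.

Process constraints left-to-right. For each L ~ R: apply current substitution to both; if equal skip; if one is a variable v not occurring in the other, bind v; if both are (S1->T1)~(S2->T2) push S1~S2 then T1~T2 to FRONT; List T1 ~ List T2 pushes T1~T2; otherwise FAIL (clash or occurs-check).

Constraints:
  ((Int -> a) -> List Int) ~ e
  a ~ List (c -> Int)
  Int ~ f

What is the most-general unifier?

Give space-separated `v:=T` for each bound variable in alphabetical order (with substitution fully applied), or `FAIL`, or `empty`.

step 1: unify ((Int -> a) -> List Int) ~ e  [subst: {-} | 2 pending]
  bind e := ((Int -> a) -> List Int)
step 2: unify a ~ List (c -> Int)  [subst: {e:=((Int -> a) -> List Int)} | 1 pending]
  bind a := List (c -> Int)
step 3: unify Int ~ f  [subst: {e:=((Int -> a) -> List Int), a:=List (c -> Int)} | 0 pending]
  bind f := Int

Answer: a:=List (c -> Int) e:=((Int -> List (c -> Int)) -> List Int) f:=Int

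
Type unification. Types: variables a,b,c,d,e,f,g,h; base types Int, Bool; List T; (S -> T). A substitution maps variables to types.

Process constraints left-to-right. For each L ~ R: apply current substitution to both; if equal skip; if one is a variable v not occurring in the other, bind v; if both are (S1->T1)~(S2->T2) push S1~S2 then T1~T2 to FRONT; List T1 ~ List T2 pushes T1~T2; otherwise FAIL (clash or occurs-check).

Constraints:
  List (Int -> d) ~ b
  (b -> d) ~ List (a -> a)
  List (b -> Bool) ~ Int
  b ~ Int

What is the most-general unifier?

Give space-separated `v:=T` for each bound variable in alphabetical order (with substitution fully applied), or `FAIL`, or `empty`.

step 1: unify List (Int -> d) ~ b  [subst: {-} | 3 pending]
  bind b := List (Int -> d)
step 2: unify (List (Int -> d) -> d) ~ List (a -> a)  [subst: {b:=List (Int -> d)} | 2 pending]
  clash: (List (Int -> d) -> d) vs List (a -> a)

Answer: FAIL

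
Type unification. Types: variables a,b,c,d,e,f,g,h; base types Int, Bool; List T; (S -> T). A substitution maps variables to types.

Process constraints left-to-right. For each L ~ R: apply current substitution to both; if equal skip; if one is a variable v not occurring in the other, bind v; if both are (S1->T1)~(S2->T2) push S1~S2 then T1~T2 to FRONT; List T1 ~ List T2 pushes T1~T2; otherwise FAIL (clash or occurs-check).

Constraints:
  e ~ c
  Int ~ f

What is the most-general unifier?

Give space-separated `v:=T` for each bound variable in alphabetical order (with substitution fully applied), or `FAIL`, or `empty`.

Answer: e:=c f:=Int

Derivation:
step 1: unify e ~ c  [subst: {-} | 1 pending]
  bind e := c
step 2: unify Int ~ f  [subst: {e:=c} | 0 pending]
  bind f := Int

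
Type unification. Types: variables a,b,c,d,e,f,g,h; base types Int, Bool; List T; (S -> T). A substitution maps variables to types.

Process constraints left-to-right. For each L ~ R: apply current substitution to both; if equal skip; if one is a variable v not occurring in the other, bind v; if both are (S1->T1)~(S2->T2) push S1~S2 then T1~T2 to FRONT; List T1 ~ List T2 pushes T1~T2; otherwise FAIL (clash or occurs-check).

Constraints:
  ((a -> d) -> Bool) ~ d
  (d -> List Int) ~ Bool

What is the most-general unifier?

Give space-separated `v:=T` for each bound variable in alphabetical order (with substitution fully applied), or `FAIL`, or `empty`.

step 1: unify ((a -> d) -> Bool) ~ d  [subst: {-} | 1 pending]
  occurs-check fail

Answer: FAIL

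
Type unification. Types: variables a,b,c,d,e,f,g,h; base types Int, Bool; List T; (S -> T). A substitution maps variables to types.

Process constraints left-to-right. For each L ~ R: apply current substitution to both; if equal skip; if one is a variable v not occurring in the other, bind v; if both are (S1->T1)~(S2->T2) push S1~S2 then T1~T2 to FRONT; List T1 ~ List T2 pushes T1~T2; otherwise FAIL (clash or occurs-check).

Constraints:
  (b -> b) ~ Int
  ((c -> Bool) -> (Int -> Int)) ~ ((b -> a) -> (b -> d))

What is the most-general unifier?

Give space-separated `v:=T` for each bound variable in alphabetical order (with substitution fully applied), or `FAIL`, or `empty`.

Answer: FAIL

Derivation:
step 1: unify (b -> b) ~ Int  [subst: {-} | 1 pending]
  clash: (b -> b) vs Int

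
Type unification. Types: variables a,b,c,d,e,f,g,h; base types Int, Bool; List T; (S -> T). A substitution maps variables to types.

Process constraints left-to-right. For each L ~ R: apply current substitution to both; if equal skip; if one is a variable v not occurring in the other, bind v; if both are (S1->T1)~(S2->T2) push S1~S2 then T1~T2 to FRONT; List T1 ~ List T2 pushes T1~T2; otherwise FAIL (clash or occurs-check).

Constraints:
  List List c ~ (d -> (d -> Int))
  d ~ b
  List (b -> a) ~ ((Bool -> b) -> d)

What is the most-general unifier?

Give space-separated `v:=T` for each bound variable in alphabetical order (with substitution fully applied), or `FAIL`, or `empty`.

step 1: unify List List c ~ (d -> (d -> Int))  [subst: {-} | 2 pending]
  clash: List List c vs (d -> (d -> Int))

Answer: FAIL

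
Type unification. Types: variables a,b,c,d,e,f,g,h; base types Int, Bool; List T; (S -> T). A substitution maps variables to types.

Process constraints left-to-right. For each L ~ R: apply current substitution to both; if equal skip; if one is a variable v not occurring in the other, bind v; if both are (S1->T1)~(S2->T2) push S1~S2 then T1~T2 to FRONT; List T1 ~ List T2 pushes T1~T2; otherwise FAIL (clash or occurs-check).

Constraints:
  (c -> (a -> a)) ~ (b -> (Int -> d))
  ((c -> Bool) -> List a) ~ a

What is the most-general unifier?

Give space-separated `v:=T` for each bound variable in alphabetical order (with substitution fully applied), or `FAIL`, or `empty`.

step 1: unify (c -> (a -> a)) ~ (b -> (Int -> d))  [subst: {-} | 1 pending]
  -> decompose arrow: push c~b, (a -> a)~(Int -> d)
step 2: unify c ~ b  [subst: {-} | 2 pending]
  bind c := b
step 3: unify (a -> a) ~ (Int -> d)  [subst: {c:=b} | 1 pending]
  -> decompose arrow: push a~Int, a~d
step 4: unify a ~ Int  [subst: {c:=b} | 2 pending]
  bind a := Int
step 5: unify Int ~ d  [subst: {c:=b, a:=Int} | 1 pending]
  bind d := Int
step 6: unify ((b -> Bool) -> List Int) ~ Int  [subst: {c:=b, a:=Int, d:=Int} | 0 pending]
  clash: ((b -> Bool) -> List Int) vs Int

Answer: FAIL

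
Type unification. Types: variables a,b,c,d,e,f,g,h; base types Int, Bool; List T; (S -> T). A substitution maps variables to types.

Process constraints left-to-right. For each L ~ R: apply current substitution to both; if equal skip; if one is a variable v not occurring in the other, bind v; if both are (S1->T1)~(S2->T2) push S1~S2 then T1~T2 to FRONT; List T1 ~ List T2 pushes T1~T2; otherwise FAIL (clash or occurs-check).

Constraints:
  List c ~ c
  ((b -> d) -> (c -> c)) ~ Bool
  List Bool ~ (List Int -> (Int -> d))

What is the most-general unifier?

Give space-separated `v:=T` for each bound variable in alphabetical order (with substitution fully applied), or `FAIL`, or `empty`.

step 1: unify List c ~ c  [subst: {-} | 2 pending]
  occurs-check fail

Answer: FAIL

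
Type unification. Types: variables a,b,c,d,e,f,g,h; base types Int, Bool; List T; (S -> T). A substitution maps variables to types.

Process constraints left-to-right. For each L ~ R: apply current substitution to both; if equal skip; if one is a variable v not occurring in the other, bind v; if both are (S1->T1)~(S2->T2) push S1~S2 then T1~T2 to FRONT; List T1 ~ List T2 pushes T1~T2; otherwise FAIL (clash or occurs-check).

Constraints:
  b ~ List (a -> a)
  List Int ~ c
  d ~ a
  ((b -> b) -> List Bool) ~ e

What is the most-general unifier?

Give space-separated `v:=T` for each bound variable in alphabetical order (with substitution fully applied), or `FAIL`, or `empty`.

Answer: b:=List (a -> a) c:=List Int d:=a e:=((List (a -> a) -> List (a -> a)) -> List Bool)

Derivation:
step 1: unify b ~ List (a -> a)  [subst: {-} | 3 pending]
  bind b := List (a -> a)
step 2: unify List Int ~ c  [subst: {b:=List (a -> a)} | 2 pending]
  bind c := List Int
step 3: unify d ~ a  [subst: {b:=List (a -> a), c:=List Int} | 1 pending]
  bind d := a
step 4: unify ((List (a -> a) -> List (a -> a)) -> List Bool) ~ e  [subst: {b:=List (a -> a), c:=List Int, d:=a} | 0 pending]
  bind e := ((List (a -> a) -> List (a -> a)) -> List Bool)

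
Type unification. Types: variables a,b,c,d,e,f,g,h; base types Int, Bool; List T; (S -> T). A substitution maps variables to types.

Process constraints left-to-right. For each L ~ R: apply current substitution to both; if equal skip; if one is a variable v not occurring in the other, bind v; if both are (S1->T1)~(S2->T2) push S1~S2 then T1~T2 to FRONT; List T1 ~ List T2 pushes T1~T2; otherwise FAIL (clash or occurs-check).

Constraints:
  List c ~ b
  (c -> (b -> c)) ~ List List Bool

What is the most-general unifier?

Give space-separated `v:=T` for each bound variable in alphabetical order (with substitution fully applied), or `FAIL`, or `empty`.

Answer: FAIL

Derivation:
step 1: unify List c ~ b  [subst: {-} | 1 pending]
  bind b := List c
step 2: unify (c -> (List c -> c)) ~ List List Bool  [subst: {b:=List c} | 0 pending]
  clash: (c -> (List c -> c)) vs List List Bool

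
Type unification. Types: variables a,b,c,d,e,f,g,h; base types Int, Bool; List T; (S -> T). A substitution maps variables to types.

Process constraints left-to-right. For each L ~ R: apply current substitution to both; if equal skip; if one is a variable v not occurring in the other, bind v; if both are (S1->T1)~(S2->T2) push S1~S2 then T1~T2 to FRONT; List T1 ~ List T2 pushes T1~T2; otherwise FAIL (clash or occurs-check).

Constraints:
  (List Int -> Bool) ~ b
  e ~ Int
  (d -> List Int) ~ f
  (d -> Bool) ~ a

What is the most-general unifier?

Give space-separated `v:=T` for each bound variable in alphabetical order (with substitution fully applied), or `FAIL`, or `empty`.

step 1: unify (List Int -> Bool) ~ b  [subst: {-} | 3 pending]
  bind b := (List Int -> Bool)
step 2: unify e ~ Int  [subst: {b:=(List Int -> Bool)} | 2 pending]
  bind e := Int
step 3: unify (d -> List Int) ~ f  [subst: {b:=(List Int -> Bool), e:=Int} | 1 pending]
  bind f := (d -> List Int)
step 4: unify (d -> Bool) ~ a  [subst: {b:=(List Int -> Bool), e:=Int, f:=(d -> List Int)} | 0 pending]
  bind a := (d -> Bool)

Answer: a:=(d -> Bool) b:=(List Int -> Bool) e:=Int f:=(d -> List Int)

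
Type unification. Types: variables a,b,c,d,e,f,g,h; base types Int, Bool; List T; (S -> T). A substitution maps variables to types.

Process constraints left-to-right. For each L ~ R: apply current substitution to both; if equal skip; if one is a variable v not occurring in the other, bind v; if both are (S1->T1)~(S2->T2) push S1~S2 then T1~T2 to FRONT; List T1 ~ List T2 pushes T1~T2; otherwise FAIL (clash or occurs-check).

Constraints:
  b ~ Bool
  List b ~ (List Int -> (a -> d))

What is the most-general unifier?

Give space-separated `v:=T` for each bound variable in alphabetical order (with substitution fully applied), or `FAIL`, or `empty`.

step 1: unify b ~ Bool  [subst: {-} | 1 pending]
  bind b := Bool
step 2: unify List Bool ~ (List Int -> (a -> d))  [subst: {b:=Bool} | 0 pending]
  clash: List Bool vs (List Int -> (a -> d))

Answer: FAIL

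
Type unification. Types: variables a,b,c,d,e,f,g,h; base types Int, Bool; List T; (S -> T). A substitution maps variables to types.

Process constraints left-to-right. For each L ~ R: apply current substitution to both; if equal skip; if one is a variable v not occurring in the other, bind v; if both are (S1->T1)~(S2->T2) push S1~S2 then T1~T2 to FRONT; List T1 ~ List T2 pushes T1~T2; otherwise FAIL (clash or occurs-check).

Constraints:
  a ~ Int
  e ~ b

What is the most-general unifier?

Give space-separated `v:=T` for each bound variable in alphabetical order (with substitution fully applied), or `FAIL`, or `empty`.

Answer: a:=Int e:=b

Derivation:
step 1: unify a ~ Int  [subst: {-} | 1 pending]
  bind a := Int
step 2: unify e ~ b  [subst: {a:=Int} | 0 pending]
  bind e := b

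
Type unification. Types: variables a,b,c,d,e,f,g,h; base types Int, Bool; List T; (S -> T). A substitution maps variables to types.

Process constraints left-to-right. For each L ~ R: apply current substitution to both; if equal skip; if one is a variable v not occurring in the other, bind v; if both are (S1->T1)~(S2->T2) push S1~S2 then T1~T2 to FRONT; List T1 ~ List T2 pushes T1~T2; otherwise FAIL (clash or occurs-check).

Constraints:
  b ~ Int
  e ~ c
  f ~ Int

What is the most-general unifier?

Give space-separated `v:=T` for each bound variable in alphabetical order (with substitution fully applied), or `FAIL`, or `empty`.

step 1: unify b ~ Int  [subst: {-} | 2 pending]
  bind b := Int
step 2: unify e ~ c  [subst: {b:=Int} | 1 pending]
  bind e := c
step 3: unify f ~ Int  [subst: {b:=Int, e:=c} | 0 pending]
  bind f := Int

Answer: b:=Int e:=c f:=Int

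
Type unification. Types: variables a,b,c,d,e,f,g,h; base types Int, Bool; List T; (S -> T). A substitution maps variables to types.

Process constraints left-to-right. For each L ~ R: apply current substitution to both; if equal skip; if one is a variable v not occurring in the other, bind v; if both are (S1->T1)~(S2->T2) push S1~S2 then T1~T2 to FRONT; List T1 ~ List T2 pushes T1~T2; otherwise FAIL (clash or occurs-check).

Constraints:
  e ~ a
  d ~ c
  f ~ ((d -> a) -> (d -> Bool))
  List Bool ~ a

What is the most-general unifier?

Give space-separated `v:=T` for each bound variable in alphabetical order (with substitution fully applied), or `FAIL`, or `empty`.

Answer: a:=List Bool d:=c e:=List Bool f:=((c -> List Bool) -> (c -> Bool))

Derivation:
step 1: unify e ~ a  [subst: {-} | 3 pending]
  bind e := a
step 2: unify d ~ c  [subst: {e:=a} | 2 pending]
  bind d := c
step 3: unify f ~ ((c -> a) -> (c -> Bool))  [subst: {e:=a, d:=c} | 1 pending]
  bind f := ((c -> a) -> (c -> Bool))
step 4: unify List Bool ~ a  [subst: {e:=a, d:=c, f:=((c -> a) -> (c -> Bool))} | 0 pending]
  bind a := List Bool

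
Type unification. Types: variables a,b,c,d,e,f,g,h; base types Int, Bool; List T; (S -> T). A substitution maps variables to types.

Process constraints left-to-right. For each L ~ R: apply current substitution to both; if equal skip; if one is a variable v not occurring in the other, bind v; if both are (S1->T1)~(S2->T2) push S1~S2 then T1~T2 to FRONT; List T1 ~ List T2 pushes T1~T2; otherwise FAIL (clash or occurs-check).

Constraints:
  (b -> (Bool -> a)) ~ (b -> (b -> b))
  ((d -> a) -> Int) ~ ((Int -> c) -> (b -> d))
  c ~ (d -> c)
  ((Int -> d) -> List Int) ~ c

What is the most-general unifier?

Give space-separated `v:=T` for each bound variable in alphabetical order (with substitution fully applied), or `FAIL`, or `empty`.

step 1: unify (b -> (Bool -> a)) ~ (b -> (b -> b))  [subst: {-} | 3 pending]
  -> decompose arrow: push b~b, (Bool -> a)~(b -> b)
step 2: unify b ~ b  [subst: {-} | 4 pending]
  -> identical, skip
step 3: unify (Bool -> a) ~ (b -> b)  [subst: {-} | 3 pending]
  -> decompose arrow: push Bool~b, a~b
step 4: unify Bool ~ b  [subst: {-} | 4 pending]
  bind b := Bool
step 5: unify a ~ Bool  [subst: {b:=Bool} | 3 pending]
  bind a := Bool
step 6: unify ((d -> Bool) -> Int) ~ ((Int -> c) -> (Bool -> d))  [subst: {b:=Bool, a:=Bool} | 2 pending]
  -> decompose arrow: push (d -> Bool)~(Int -> c), Int~(Bool -> d)
step 7: unify (d -> Bool) ~ (Int -> c)  [subst: {b:=Bool, a:=Bool} | 3 pending]
  -> decompose arrow: push d~Int, Bool~c
step 8: unify d ~ Int  [subst: {b:=Bool, a:=Bool} | 4 pending]
  bind d := Int
step 9: unify Bool ~ c  [subst: {b:=Bool, a:=Bool, d:=Int} | 3 pending]
  bind c := Bool
step 10: unify Int ~ (Bool -> Int)  [subst: {b:=Bool, a:=Bool, d:=Int, c:=Bool} | 2 pending]
  clash: Int vs (Bool -> Int)

Answer: FAIL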